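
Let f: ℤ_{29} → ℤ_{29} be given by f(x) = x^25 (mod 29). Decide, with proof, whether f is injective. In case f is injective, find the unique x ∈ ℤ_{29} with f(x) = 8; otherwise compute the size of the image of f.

15

Since 29 is prime, the nonzero elements of ℤ_{29} form a cyclic group of order 28.
As gcd(25, 28) = 1, raising to the 25th power is a bijection on this group: if u^25 ≡ v^25 then (uv^{−1})^25 = 1, and the only element of order dividing gcd(25, 28) = 1 is 1, so u = v.
With f(0) = 0 this makes f injective on all of ℤ_{29}, hence bijective (finite equal-size domain and codomain). In particular f is injective.
Since f is injective, we find the preimage of 8. The inverse of x ↦ x^25 on (ℤ_{29})^× is x ↦ x^9, because 25·9 = 225 = 8·28 + 1 ≡ 1 (mod 28) and x^{28} = 1 for x ≠ 0 (Fermat). So f⁻¹(8) = 8^9 mod 29.
Repeated squaring mod 29: 8^1 ≡ 8, 8^2 ≡ 8² = 64 ≡ 6, 8^4 ≡ 6² = 36 ≡ 7, 8^8 ≡ 7² = 49 ≡ 20. Since 9 = 8 + 1, 8^9 ≡ 20·8: 20·8 = 160 ≡ 15. So 8^9 ≡ 15 (mod 29).
Hence f⁻¹(8) = 15.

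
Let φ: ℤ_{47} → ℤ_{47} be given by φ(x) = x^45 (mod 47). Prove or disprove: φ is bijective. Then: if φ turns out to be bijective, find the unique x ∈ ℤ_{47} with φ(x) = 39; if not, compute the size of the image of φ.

41

Since 47 is prime, the nonzero elements of ℤ_{47} form a cyclic group of order 46.
As gcd(45, 46) = 1, raising to the 45th power is a bijection on this group: if x_1^45 ≡ x_2^45 then (x_1x_2^{−1})^45 = 1, and the only element of order dividing gcd(45, 46) = 1 is 1, so x_1 = x_2.
With φ(0) = 0 this makes φ injective on all of ℤ_{47}, hence bijective (finite equal-size domain and codomain). In particular φ is bijective.
Since φ is bijective, we find the preimage of 39. The inverse of x ↦ x^45 on (ℤ_{47})^× is x ↦ x^45, because 45·45 = 2025 = 44·46 + 1 ≡ 1 (mod 46) and x^{46} = 1 for x ≠ 0 (Fermat). So φ⁻¹(39) = 39^45 mod 47.
Repeated squaring mod 47: 39^1 ≡ 39, 39^2 ≡ 39² = 1521 ≡ 17, 39^4 ≡ 17² = 289 ≡ 7, 39^8 ≡ 7² = 49 ≡ 2, 39^16 ≡ 2² = 4, 39^32 ≡ 4² = 16. Since 45 = 32 + 8 + 4 + 1, 39^45 ≡ 16·2·7·39: 16·2 = 32, then 32·7 = 224 ≡ 36, then 36·39 = 1404 ≡ 41. So 39^45 ≡ 41 (mod 47).
Hence φ⁻¹(39) = 41.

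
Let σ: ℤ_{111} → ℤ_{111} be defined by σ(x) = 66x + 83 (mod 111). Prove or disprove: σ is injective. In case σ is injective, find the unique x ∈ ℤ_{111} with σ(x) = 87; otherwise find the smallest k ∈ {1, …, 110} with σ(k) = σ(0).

37

We have gcd(66, 111) = 3 > 1. Taking x_1 = 0 and x_2 = 37: σ(0) = 83 and σ(37) = 66·37 + 83 = 2525 ≡ 83 (mod 111).
So σ(0) = σ(37) while 0 ≠ 37, thus σ is not injective.
Since σ is not injective, we find the least positive k with σ(k) = σ(0): this means 66k ≡ 0 (mod 111), i.e. 111 ∣ 66k. Since gcd(66, 111) = 3, dividing through by 3 this holds exactly when 37 ∣ 22k, and as gcd(22, 37) = 1, exactly when 37 ∣ k.
The smallest positive such k is 37.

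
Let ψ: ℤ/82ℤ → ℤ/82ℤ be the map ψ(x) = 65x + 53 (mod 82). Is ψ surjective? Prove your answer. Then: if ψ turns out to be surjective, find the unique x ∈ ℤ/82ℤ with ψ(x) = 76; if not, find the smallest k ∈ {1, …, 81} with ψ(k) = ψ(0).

Since gcd(65, 82) = 1, 65 is invertible modulo 82. Euclid's algorithm: 82 = 1·65 + 17, 65 = 3·17 + 14, 17 = 1·14 + 3, 14 = 4·3 + 2, 3 = 1·2 + 1; back-substituting gives 1 = 53·65 − 42·82, so 65⁻¹ ≡ 53 (mod 82).
Then y ↦ 53(y − 53) is a two-sided inverse to ψ, so every y ∈ ℤ/82ℤ has a preimage.
So ψ is surjective.
Since ψ is surjective, we compute ψ⁻¹(76): solve 65x + 53 ≡ 76 (mod 82), i.e. 65x ≡ 23 (mod 82).
Multiplying by 65⁻¹ = 53 gives x ≡ 53·23 = 1219 = 14·82 + 71 ≡ 71 (mod 82).
Check: ψ(71) = 65·71 + 53 = 4668 = 56·82 + 76 ≡ 76 (mod 82).

71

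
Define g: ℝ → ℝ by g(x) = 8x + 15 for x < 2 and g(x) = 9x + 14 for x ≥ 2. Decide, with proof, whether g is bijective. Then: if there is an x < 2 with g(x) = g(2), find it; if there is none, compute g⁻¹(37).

Both pieces are strictly increasing (slopes 8 and 9), so each is injective on its own interval.
The left piece maps (−∞, 2) onto (−∞, 31); the right piece maps [2, ∞) onto [32, ∞).
The images leave a gap (31 has no preimage), so g is not surjective, hence not bijective.
Because the two images are disjoint, no x < 2 has g(x) = g(2), so we compute g⁻¹(37): 37 lies in [32, ∞), so solve 9x + 14 = 37: x = (37 − 14)/9 = 23/9.

23/9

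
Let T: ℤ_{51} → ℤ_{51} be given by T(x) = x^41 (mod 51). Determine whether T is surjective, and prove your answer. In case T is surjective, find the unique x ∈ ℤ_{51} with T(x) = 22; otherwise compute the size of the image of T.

Computing x^41 mod 51 for each x (by repeated squaring, reducing mod 51 at every step), the values T(0), T(1), …, T(50) are: 0, 1, 2, 48, 4, 29, 45, 10, 8, 9, 7, 23, 39, 13, 20, 15, 16, 17, 18, 19, 14, 21, 46, 11, 27, 25, 26, 24, 40, 5, 30, 37, 32, 33, 34, 35, 36, 31, 38, 12, 28, 44, 42, 43, 41, 6, 22, 47, 3, 49, 50.
Every element of ℤ_{51} appears exactly once in this list, so T is a bijection, and in particular surjective.
Since T is surjective, we read off the preimage of 22 from the same table: T(46) = 22, so T⁻¹(22) = 46.

46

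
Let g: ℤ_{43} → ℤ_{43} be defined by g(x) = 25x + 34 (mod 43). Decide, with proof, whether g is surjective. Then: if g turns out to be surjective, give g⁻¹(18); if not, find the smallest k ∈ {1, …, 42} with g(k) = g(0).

Since gcd(25, 43) = 1, 25 is invertible modulo 43. Euclid's algorithm: 43 = 1·25 + 18, 25 = 1·18 + 7, 18 = 2·7 + 4, 7 = 1·4 + 3, 4 = 1·3 + 1; back-substituting gives 1 = 31·25 − 18·43, so 25⁻¹ ≡ 31 (mod 43).
For any y ∈ ℤ_{43}, x = 31(y − 34) mod 43 satisfies g(x) = 25·31(y − 34) + 34 ≡ y (since 25·31 ≡ 1 mod 43). So every y has a preimage.
Thus g is surjective.
Since g is surjective, we find g⁻¹(18): we need 25x ≡ 18 − 34 ≡ 27 (mod 43). Using 25⁻¹ = 31: x ≡ 31·27 = 837 = 19·43 + 20, so x = 20.
Check: g(20) = 25·20 + 34 = 534 = 12·43 + 18 ≡ 18 (mod 43).

20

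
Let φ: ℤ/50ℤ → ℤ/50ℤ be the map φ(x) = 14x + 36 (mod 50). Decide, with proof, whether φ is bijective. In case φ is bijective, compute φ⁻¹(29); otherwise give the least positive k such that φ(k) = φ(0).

We have gcd(14, 50) = 2 > 1. Taking x_1 = 0 and x_2 = 25: φ(0) = 36 and φ(25) = 14·25 + 36 = 386 ≡ 36 (mod 50).
So φ(0) = φ(25) while 0 ≠ 25, therefore φ is not injective, hence not bijective.
Since φ is not bijective, we find the least positive k with φ(k) = φ(0): this means 14k ≡ 0 (mod 50), i.e. 50 ∣ 14k. Since gcd(14, 50) = 2, dividing through by 2 this holds exactly when 25 ∣ 7k, and as gcd(7, 25) = 1, exactly when 25 ∣ k.
The smallest positive such k is 25.

25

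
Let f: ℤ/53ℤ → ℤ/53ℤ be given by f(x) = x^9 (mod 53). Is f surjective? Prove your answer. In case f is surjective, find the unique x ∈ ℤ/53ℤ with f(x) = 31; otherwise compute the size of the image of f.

48

Since 53 is prime, the nonzero elements of ℤ/53ℤ form a cyclic group of order 52.
As gcd(9, 52) = 1, raising to the 9th power is a bijection on this group: if a^9 ≡ b^9 then (ab^{−1})^9 = 1, and the only element of order dividing gcd(9, 52) = 1 is 1, so a = b.
With f(0) = 0 this makes f injective on all of ℤ/53ℤ, hence bijective (finite equal-size domain and codomain). In particular f is surjective.
Since f is surjective, we find the preimage of 31. The inverse of x ↦ x^9 on (ℤ/53ℤ)^× is x ↦ x^29, because 9·29 = 261 = 5·52 + 1 ≡ 1 (mod 52) and x^{52} = 1 for x ≠ 0 (Fermat). So f⁻¹(31) = 31^29 mod 53.
Repeated squaring mod 53: 31^1 ≡ 31, 31^2 ≡ 31² = 961 ≡ 7, 31^4 ≡ 7² = 49, 31^8 ≡ 49² = 2401 ≡ 16, 31^16 ≡ 16² = 256 ≡ 44. Since 29 = 16 + 8 + 4 + 1, 31^29 ≡ 44·16·49·31: 44·16 = 704 ≡ 15, then 15·49 = 735 ≡ 46, then 46·31 = 1426 ≡ 48. So 31^29 ≡ 48 (mod 53).
Hence f⁻¹(31) = 48.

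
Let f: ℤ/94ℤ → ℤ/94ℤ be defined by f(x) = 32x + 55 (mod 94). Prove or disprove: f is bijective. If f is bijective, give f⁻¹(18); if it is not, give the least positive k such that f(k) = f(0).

47

Recall that f is injective if f(a) = f(b) implies a = b.
We have gcd(32, 94) = 2 > 1. Taking a = 0 and b = 47: f(0) = 55 and f(47) = 32·47 + 55 = 1559 ≡ 55 (mod 94).
So f(0) = f(47) while 0 ≠ 47, hence f is not injective, hence not bijective.
Since f is not bijective, we find the least positive k with f(k) = f(0): this means 32k ≡ 0 (mod 94), i.e. 94 ∣ 32k. Since gcd(32, 94) = 2, dividing through by 2 this holds exactly when 47 ∣ 16k, and as gcd(16, 47) = 1, exactly when 47 ∣ k.
The smallest positive such k is 47.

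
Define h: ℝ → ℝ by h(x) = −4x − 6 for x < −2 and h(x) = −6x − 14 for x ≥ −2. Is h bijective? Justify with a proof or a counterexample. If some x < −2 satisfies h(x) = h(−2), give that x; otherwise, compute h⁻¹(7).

-13/4

Both pieces are strictly decreasing (slopes −4 and −6), so each is injective on its own interval.
The left piece maps (−∞, −2) onto (2, ∞); the right piece maps [−2, ∞) onto (−∞, −2].
The images leave a gap (2 has no preimage), so h is not surjective, hence not bijective.
Because the two images are disjoint, no x < −2 has h(x) = h(−2), so we compute h⁻¹(7): 7 lies in (2, ∞), so solve −4x − 6 = 7: x = (7 + 6)/(−4) = −13/4.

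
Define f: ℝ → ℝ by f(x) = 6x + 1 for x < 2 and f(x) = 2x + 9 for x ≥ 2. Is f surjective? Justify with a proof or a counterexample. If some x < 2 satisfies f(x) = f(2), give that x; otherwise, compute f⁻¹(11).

Both pieces are strictly increasing (slopes 6 and 2), so each is injective on its own interval.
The left piece maps (−∞, 2) onto (−∞, 13); the right piece maps [2, ∞) onto [13, ∞).
These images together cover ℝ, so f is surjective.
Because the two images are disjoint, no x < 2 has f(x) = f(2), so we compute f⁻¹(11): 11 lies in (−∞, 13), so solve 6x + 1 = 11: x = (11 − 1)/6 = 5/3.

5/3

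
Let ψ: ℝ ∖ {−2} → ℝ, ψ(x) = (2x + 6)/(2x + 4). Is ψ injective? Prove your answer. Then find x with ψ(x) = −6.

-15/7

Suppose ψ(x_1) = ψ(x_2). Cross-multiplying: (2x_1 + 6)(2x_2 + 4) = (2x_2 + 6)(2x_1 + 4).
Expanding both sides and cancelling the symmetric terms leaves −4·(x_1 − x_2) = 0. Since −4 ≠ 0, x_1 = x_2. Thus ψ is injective.
Solving ψ(x) = −6: cross-multiplying gives 2x + 6 = −6(2x + 4), which rearranges to 14x = −30, so x = −15/7.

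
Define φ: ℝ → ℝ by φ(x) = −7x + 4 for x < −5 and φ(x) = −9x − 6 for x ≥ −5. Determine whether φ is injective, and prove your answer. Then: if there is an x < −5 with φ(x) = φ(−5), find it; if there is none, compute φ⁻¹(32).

-38/9

Both pieces are strictly decreasing (slopes −7 and −9), so each is injective on its own interval.
The left piece maps (−∞, −5) onto (39, ∞); the right piece maps [−5, ∞) onto (−∞, 39].
These images are disjoint, so no value is attained by both pieces. Thus φ is injective.
Because the two images are disjoint, no x < −5 has φ(x) = φ(−5), so we compute φ⁻¹(32): 32 lies in (−∞, 39], so solve −9x − 6 = 32: x = (32 + 6)/(−9) = −38/9.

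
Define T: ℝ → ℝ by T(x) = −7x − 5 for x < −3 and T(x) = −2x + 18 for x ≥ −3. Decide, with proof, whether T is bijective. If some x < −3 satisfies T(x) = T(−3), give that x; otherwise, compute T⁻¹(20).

Both pieces are strictly decreasing (slopes −7 and −2), so each is injective on its own interval.
The left piece maps (−∞, −3) onto (16, ∞); the right piece maps [−3, ∞) onto (−∞, 24].
These images overlap. In particular T(−3) = 24 (right piece), and solving −7x − 5 = 24 on the left piece gives x = −29/7 < −3.
So T(−29/7) = T(−3) with −29/7 ≠ −3, and T is not injective, hence not bijective. This x = −29/7 is the requested value below −3.

-29/7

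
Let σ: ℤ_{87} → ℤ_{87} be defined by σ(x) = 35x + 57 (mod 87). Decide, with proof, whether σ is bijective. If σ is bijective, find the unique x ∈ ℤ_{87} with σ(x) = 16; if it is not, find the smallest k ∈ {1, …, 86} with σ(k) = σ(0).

Recall that injectivity means: for all s, t in the domain, σ(s) = σ(t) implies s = t.
Suppose σ(s) = σ(t) in ℤ_{87}. Then 35s + 57 ≡ 35t + 57 (mod 87), hence 35(s − t) ≡ 0 (mod 87).
Since gcd(35, 87) = 1, 35 is invertible modulo 87, therefore s − t ≡ 0 (mod 87), i.e. s = t.
We now compute 35⁻¹ mod 87 explicitly. Euclid's algorithm: 87 = 2·35 + 17, 35 = 2·17 + 1; back-substituting gives 1 = 5·35 − 2·87, so 35⁻¹ ≡ 5 (mod 87).
Then y ↦ 5(y − 57) is a two-sided inverse to σ, so every y ∈ ℤ_{87} has a preimage.
Therefore σ is bijective.
Since σ is bijective, we find σ⁻¹(16): we need 35x ≡ 16 − 57 ≡ 46 (mod 87). Using 35⁻¹ = 5: x ≡ 5·46 = 230 = 2·87 + 56, so x = 56.
Check: σ(56) = 35·56 + 57 = 2017 = 23·87 + 16 ≡ 16 (mod 87).

56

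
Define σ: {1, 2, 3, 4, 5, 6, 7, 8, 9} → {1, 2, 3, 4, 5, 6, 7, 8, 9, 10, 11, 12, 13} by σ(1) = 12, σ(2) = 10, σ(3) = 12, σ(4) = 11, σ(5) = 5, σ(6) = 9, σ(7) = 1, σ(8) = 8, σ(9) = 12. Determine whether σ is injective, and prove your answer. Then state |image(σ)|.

7

σ(1) = 12 = σ(3) with 1 ≠ 3, so σ is not injective.
The image of σ is {1, 5, 8, 9, 10, 11, 12}, which has 7 elements.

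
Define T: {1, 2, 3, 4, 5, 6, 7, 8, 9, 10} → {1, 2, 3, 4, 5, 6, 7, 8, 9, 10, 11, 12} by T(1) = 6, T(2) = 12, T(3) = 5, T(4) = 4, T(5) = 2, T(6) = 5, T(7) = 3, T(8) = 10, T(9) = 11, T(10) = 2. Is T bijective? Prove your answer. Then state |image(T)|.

T(3) = 5 = T(6) with 3 ≠ 6, so T is not injective, hence not bijective.
The image of T is {2, 3, 4, 5, 6, 10, 11, 12}, which has 8 elements.

8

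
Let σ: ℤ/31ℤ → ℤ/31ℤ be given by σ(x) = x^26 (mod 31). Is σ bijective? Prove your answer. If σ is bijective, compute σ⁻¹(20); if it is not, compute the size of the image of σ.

σ(15): Repeated squaring mod 31: 15^1 ≡ 15, 15^2 ≡ 15² = 225 ≡ 8, 15^4 ≡ 8² = 64 ≡ 2, 15^8 ≡ 2² = 4, 15^16 ≡ 4² = 16. Since 26 = 16 + 8 + 2, 15^26 ≡ 16·4·8: 16·4 = 64 ≡ 2, then 2·8 = 16. So 15^26 ≡ 16 (mod 31).
σ(16): Repeated squaring mod 31: 16^1 ≡ 16, 16^2 ≡ 16² = 256 ≡ 8, 16^4 ≡ 8² = 64 ≡ 2, 16^8 ≡ 2² = 4, 16^16 ≡ 4² = 16. Since 26 = 16 + 8 + 2, 16^26 ≡ 16·4·8: 16·4 = 64 ≡ 2, then 2·8 = 16. So 16^26 ≡ 16 (mod 31).
So σ(15) = σ(16) = 16 while 15 ≠ 16, hence σ is not injective, hence not bijective.
Since σ is not bijective, we determine |image(σ)|. Computing x^26 mod 31 for each x (by repeated squaring, reducing mod 31 at every step), the values σ(0), σ(1), …, σ(30) are: 0, 1, 2, 18, 4, 25, 5, 20, 8, 14, 19, 7, 10, 28, 9, 16, 16, 9, 28, 10, 7, 19, 14, 8, 20, 5, 25, 4, 18, 2, 1.
The distinct values are {0, 1, 2, 4, 5, 7, 8, 9, 10, 14, 16, 18, 19, 20, 25, 28}; there are 16 of them.

16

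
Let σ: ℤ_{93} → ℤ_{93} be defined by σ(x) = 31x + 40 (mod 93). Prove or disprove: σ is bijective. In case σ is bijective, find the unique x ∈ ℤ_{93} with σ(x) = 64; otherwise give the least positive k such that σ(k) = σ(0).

By definition, σ is injective if σ(x_1) = σ(x_2) implies x_1 = x_2.
We have gcd(31, 93) = 31 > 1. Taking x_1 = 0 and x_2 = 3: σ(0) = 40 and σ(3) = 31·3 + 40 = 133 ≡ 40 (mod 93).
So σ(0) = σ(3) while 0 ≠ 3, thus σ is not injective, hence not bijective.
Since σ is not bijective, we find the least positive k with σ(k) = σ(0): this means 31k ≡ 0 (mod 93), i.e. 93 ∣ 31k. Since gcd(31, 93) = 31, dividing through by 31 this holds exactly when 3 ∣ k.
The smallest positive such k is 3.

3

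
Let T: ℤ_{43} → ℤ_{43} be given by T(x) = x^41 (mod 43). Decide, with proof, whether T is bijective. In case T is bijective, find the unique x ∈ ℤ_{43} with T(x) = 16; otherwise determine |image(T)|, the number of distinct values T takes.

Since 43 is prime, the nonzero elements of ℤ_{43} form a cyclic group of order 42.
As gcd(41, 42) = 1, raising to the 41st power is a bijection on this group: if u^41 ≡ v^41 then (uv^{−1})^41 = 1, and the only element of order dividing gcd(41, 42) = 1 is 1, so u = v.
With T(0) = 0 this makes T injective on all of ℤ_{43}, hence bijective (finite equal-size domain and codomain). In particular T is bijective.
Since T is bijective, we find the preimage of 16. The inverse of x ↦ x^41 on (ℤ_{43})^× is x ↦ x^41, because 41·41 = 1681 = 40·42 + 1 ≡ 1 (mod 42) and x^{42} = 1 for x ≠ 0 (Fermat). So T⁻¹(16) = 16^41 mod 43.
Repeated squaring mod 43: 16^1 ≡ 16, 16^2 ≡ 16² = 256 ≡ 41, 16^4 ≡ 41² = 1681 ≡ 4, 16^8 ≡ 4² = 16, 16^16 ≡ 16² = 256 ≡ 41, 16^32 ≡ 41² = 1681 ≡ 4. Since 41 = 32 + 8 + 1, 16^41 ≡ 4·16·16: 4·16 = 64 ≡ 21, then 21·16 = 336 ≡ 35. So 16^41 ≡ 35 (mod 43).
Hence T⁻¹(16) = 35.

35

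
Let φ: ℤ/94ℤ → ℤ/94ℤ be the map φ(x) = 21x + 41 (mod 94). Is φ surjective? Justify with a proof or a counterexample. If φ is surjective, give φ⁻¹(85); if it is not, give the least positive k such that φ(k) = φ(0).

Since gcd(21, 94) = 1, 21 is invertible modulo 94. Euclid's algorithm: 94 = 4·21 + 10, 21 = 2·10 + 1; back-substituting gives 1 = 9·21 − 2·94, so 21⁻¹ ≡ 9 (mod 94).
Then y ↦ 9(y − 41) is a two-sided inverse to φ, so every y ∈ ℤ/94ℤ has a preimage.
Hence φ is surjective.
Since φ is surjective, we compute φ⁻¹(85): solve 21x + 41 ≡ 85 (mod 94), i.e. 21x ≡ 44 (mod 94).
Multiplying by 21⁻¹ = 9 gives x ≡ 9·44 = 396 = 4·94 + 20 ≡ 20 (mod 94).
Check: φ(20) = 21·20 + 41 = 461 = 4·94 + 85 ≡ 85 (mod 94).

20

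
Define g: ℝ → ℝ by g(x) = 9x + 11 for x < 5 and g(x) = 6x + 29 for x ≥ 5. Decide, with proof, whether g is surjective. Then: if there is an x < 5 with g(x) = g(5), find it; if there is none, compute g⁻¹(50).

Both pieces are strictly increasing (slopes 9 and 6), so each is injective on its own interval.
The left piece maps (−∞, 5) onto (−∞, 56); the right piece maps [5, ∞) onto [59, ∞).
The union (−∞, 56) ∪ [59, ∞) omits the interval between 56 and 59; in particular 56 has no preimage. So g is not surjective.
Because the two images are disjoint, no x < 5 has g(x) = g(5), so we compute g⁻¹(50): 50 lies in (−∞, 56), so solve 9x + 11 = 50: x = (50 − 11)/9 = 13/3.

13/3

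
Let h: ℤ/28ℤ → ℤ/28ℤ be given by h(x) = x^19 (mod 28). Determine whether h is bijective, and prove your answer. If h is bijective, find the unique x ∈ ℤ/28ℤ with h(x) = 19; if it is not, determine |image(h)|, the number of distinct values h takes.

h(0) = 0^19 = 0.
h(14): Repeated squaring mod 28: 14^1 ≡ 14, 14^2 ≡ 14² = 196 ≡ 0, 14^4 ≡ 0² = 0, 14^8 ≡ 0² = 0, 14^16 ≡ 0² = 0. Since 19 = 16 + 2 + 1, 14^19 ≡ 0·0·14: 0·0 = 0, then 0·14 = 0. So 14^19 ≡ 0 (mod 28).
So h(0) = h(14) = 0 while 0 ≠ 14, hence h is not injective, hence not bijective.
Since h is not bijective, we determine |image(h)|. Computing x^19 mod 28 for each x (by repeated squaring, reducing mod 28 at every step), the values h(0), h(1), …, h(27) are: 0, 1, 16, 3, 4, 5, 20, 7, 8, 9, 24, 11, 12, 13, 0, 15, 16, 17, 4, 19, 20, 21, 8, 23, 24, 25, 12, 27.
The distinct values are {0, 1, 3, 4, 5, 7, 8, 9, 11, 12, 13, 15, 16, 17, 19, 20, 21, 23, 24, 25, 27}; there are 21 of them.

21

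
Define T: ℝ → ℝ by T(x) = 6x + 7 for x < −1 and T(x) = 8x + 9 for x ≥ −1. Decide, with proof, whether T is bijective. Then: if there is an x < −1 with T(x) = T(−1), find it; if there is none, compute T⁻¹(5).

-1/2

Both pieces are strictly increasing (slopes 6 and 8), so each is injective on its own interval.
The left piece maps (−∞, −1) onto (−∞, 1); the right piece maps [−1, ∞) onto [1, ∞).
Since 1 = 1, the images partition ℝ: T is injective and surjective, hence bijective.
Because the two images are disjoint, no x < −1 has T(x) = T(−1), so we compute T⁻¹(5): 5 lies in [1, ∞), so solve 8x + 9 = 5: x = (5 − 9)/8 = −1/2.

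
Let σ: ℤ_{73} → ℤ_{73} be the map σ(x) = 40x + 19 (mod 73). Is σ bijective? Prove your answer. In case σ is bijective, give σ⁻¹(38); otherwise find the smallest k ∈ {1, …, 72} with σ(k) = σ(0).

68

Suppose σ(x_1) = σ(x_2) in ℤ_{73}. Then 40x_1 + 19 ≡ 40x_2 + 19 (mod 73), hence 40(x_1 − x_2) ≡ 0 (mod 73).
Since gcd(40, 73) = 1, 40 is invertible modulo 73, so x_1 − x_2 ≡ 0 (mod 73), i.e. x_1 = x_2.
We now compute 40⁻¹ mod 73 explicitly. Euclid's algorithm: 73 = 1·40 + 33, 40 = 1·33 + 7, 33 = 4·7 + 5, 7 = 1·5 + 2, 5 = 2·2 + 1; back-substituting gives 1 = 42·40 − 23·73, so 40⁻¹ ≡ 42 (mod 73).
Then y ↦ 42(y − 19) is a two-sided inverse to σ, so every y ∈ ℤ_{73} has a preimage.
So σ is bijective.
Since σ is bijective, we compute σ⁻¹(38): solve 40x + 19 ≡ 38 (mod 73), i.e. 40x ≡ 19 (mod 73).
Multiplying by 40⁻¹ = 42 gives x ≡ 42·19 = 798 = 10·73 + 68 ≡ 68 (mod 73).
Check: σ(68) = 40·68 + 19 = 2739 = 37·73 + 38 ≡ 38 (mod 73).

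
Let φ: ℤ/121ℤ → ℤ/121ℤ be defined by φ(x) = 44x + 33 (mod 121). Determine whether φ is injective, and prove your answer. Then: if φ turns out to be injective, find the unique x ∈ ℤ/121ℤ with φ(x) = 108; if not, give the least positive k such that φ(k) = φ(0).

We have gcd(44, 121) = 11 > 1. Taking a = 0 and b = 11: φ(0) = 33 and φ(11) = 44·11 + 33 = 517 ≡ 33 (mod 121).
So φ(0) = φ(11) while 0 ≠ 11, so φ is not injective.
Since φ is not injective, we find the least positive k with φ(k) = φ(0): this means 44k ≡ 0 (mod 121), i.e. 121 ∣ 44k. Since gcd(44, 121) = 11, dividing through by 11 this holds exactly when 11 ∣ 4k, and as gcd(4, 11) = 1, exactly when 11 ∣ k.
The smallest positive such k is 11.

11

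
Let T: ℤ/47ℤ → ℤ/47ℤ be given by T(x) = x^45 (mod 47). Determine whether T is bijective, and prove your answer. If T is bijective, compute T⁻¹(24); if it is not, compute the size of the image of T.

Since 47 is prime, the nonzero elements of ℤ/47ℤ form a cyclic group of order 46.
As gcd(45, 46) = 1, raising to the 45th power is a bijection on this group: if x_1^45 ≡ x_2^45 then (x_1x_2^{−1})^45 = 1, and the only element of order dividing gcd(45, 46) = 1 is 1, so x_1 = x_2.
With T(0) = 0 this makes T injective on all of ℤ/47ℤ, hence bijective (finite equal-size domain and codomain). In particular T is bijective.
Since T is bijective, we find the preimage of 24. The inverse of x ↦ x^45 on (ℤ/47ℤ)^× is x ↦ x^45, because 45·45 = 2025 = 44·46 + 1 ≡ 1 (mod 46) and x^{46} = 1 for x ≠ 0 (Fermat). So T⁻¹(24) = 24^45 mod 47.
Repeated squaring mod 47: 24^1 ≡ 24, 24^2 ≡ 24² = 576 ≡ 12, 24^4 ≡ 12² = 144 ≡ 3, 24^8 ≡ 3² = 9, 24^16 ≡ 9² = 81 ≡ 34, 24^32 ≡ 34² = 1156 ≡ 28. Since 45 = 32 + 8 + 4 + 1, 24^45 ≡ 28·9·3·24: 28·9 = 252 ≡ 17, then 17·3 = 51 ≡ 4, then 4·24 = 96 ≡ 2. So 24^45 ≡ 2 (mod 47).
Hence T⁻¹(24) = 2.

2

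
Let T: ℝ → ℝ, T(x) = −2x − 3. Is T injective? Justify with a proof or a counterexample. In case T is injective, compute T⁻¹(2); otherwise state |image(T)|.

-5/2

Recall that T is injective if T(x_1) = T(x_2) implies x_1 = x_2.
Suppose T(x_1) = T(x_2). Then −2x_1 − 3 = −2x_2 − 3, therefore −2x_1 = −2x_2, thus x_1 = x_2.
Hence T is injective.
Since T is injective, we compute T⁻¹(2) = (2 + 3)/(−2) = −5/2.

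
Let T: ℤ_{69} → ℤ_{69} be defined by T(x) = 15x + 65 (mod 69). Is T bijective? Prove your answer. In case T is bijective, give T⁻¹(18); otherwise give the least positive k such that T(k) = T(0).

23

By definition, injectivity means: for all x_1, x_2 in the domain, T(x_1) = T(x_2) implies x_1 = x_2.
We have gcd(15, 69) = 3 > 1. Taking x_1 = 0 and x_2 = 23: T(0) = 65 and T(23) = 15·23 + 65 = 410 ≡ 65 (mod 69).
So T(0) = T(23) while 0 ≠ 23, thus T is not injective, hence not bijective.
Since T is not bijective, we find the least positive k with T(k) = T(0): this means 15k ≡ 0 (mod 69), i.e. 69 ∣ 15k. Since gcd(15, 69) = 3, dividing through by 3 this holds exactly when 23 ∣ 5k, and as gcd(5, 23) = 1, exactly when 23 ∣ k.
The smallest positive such k is 23.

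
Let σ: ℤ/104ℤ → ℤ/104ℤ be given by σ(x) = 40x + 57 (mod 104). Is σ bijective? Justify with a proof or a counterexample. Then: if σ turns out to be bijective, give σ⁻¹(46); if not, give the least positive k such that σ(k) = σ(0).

We have gcd(40, 104) = 8 > 1. Taking x_1 = 0 and x_2 = 13: σ(0) = 57 and σ(13) = 40·13 + 57 = 577 ≡ 57 (mod 104).
So σ(0) = σ(13) while 0 ≠ 13, so σ is not injective, hence not bijective.
Since σ is not bijective, we find the least positive k with σ(k) = σ(0): this means 40k ≡ 0 (mod 104), i.e. 104 ∣ 40k. Since gcd(40, 104) = 8, dividing through by 8 this holds exactly when 13 ∣ 5k, and as gcd(5, 13) = 1, exactly when 13 ∣ k.
The smallest positive such k is 13.

13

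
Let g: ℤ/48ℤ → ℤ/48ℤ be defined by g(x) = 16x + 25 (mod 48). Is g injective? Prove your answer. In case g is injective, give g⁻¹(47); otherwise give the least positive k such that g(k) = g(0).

We have gcd(16, 48) = 16 > 1. Taking s = 0 and t = 3: g(0) = 25 and g(3) = 16·3 + 25 = 73 ≡ 25 (mod 48).
So g(0) = g(3) while 0 ≠ 3, so g is not injective.
Since g is not injective, we find the least positive k with g(k) = g(0): this means 16k ≡ 0 (mod 48), i.e. 48 ∣ 16k. Since gcd(16, 48) = 16, dividing through by 16 this holds exactly when 3 ∣ k.
The smallest positive such k is 3.

3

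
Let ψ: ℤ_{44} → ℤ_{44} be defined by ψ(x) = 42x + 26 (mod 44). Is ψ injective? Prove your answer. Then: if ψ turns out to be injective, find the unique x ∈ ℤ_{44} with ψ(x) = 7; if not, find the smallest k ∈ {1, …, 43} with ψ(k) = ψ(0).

22

We have gcd(42, 44) = 2 > 1. Taking x_1 = 0 and x_2 = 22: ψ(0) = 26 and ψ(22) = 42·22 + 26 = 950 ≡ 26 (mod 44).
So ψ(0) = ψ(22) while 0 ≠ 22, so ψ is not injective.
Since ψ is not injective, we find the least positive k with ψ(k) = ψ(0): this means 42k ≡ 0 (mod 44), i.e. 44 ∣ 42k. Since gcd(42, 44) = 2, dividing through by 2 this holds exactly when 22 ∣ 21k, and as gcd(21, 22) = 1, exactly when 22 ∣ k.
The smallest positive such k is 22.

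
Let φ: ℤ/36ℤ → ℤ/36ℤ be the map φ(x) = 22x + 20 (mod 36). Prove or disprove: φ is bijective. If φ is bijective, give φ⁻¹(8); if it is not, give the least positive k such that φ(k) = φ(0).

18

By definition, injectivity means: for all a, b in the domain, φ(a) = φ(b) implies a = b.
We have gcd(22, 36) = 2 > 1. Taking a = 0 and b = 18: φ(0) = 20 and φ(18) = 22·18 + 20 = 416 ≡ 20 (mod 36).
So φ(0) = φ(18) while 0 ≠ 18, so φ is not injective, hence not bijective.
Since φ is not bijective, we find the least positive k with φ(k) = φ(0): this means 22k ≡ 0 (mod 36), i.e. 36 ∣ 22k. Since gcd(22, 36) = 2, dividing through by 2 this holds exactly when 18 ∣ 11k, and as gcd(11, 18) = 1, exactly when 18 ∣ k.
The smallest positive such k is 18.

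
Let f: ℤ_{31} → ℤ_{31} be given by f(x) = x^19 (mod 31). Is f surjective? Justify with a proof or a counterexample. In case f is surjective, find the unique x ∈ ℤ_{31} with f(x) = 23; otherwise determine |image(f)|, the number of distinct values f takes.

27

Since 31 is prime, the nonzero elements of ℤ_{31} form a cyclic group of order 30.
As gcd(19, 30) = 1, raising to the 19th power is a bijection on this group: if a^19 ≡ b^19 then (ab^{−1})^19 = 1, and the only element of order dividing gcd(19, 30) = 1 is 1, so a = b.
With f(0) = 0 this makes f injective on all of ℤ_{31}, hence bijective (finite equal-size domain and codomain). In particular f is surjective.
Since f is surjective, we find the preimage of 23. The inverse of x ↦ x^19 on (ℤ_{31})^× is x ↦ x^19, because 19·19 = 361 = 12·30 + 1 ≡ 1 (mod 30) and x^{30} = 1 for x ≠ 0 (Fermat). So f⁻¹(23) = 23^19 mod 31.
Repeated squaring mod 31: 23^1 ≡ 23, 23^2 ≡ 23² = 529 ≡ 2, 23^4 ≡ 2² = 4, 23^8 ≡ 4² = 16, 23^16 ≡ 16² = 256 ≡ 8. Since 19 = 16 + 2 + 1, 23^19 ≡ 8·2·23: 8·2 = 16, then 16·23 = 368 ≡ 27. So 23^19 ≡ 27 (mod 31).
Hence f⁻¹(23) = 27.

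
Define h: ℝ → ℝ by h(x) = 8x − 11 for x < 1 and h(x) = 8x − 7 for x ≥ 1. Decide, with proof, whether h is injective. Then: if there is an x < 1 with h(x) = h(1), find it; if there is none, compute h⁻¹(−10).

Both pieces are strictly increasing (slopes 8 and 8), so each is injective on its own interval.
The left piece maps (−∞, 1) onto (−∞, −3); the right piece maps [1, ∞) onto [1, ∞).
These images are disjoint, so no value is attained by both pieces. Thus h is injective.
Because the two images are disjoint, no x < 1 has h(x) = h(1), so we compute h⁻¹(−10): −10 lies in (−∞, −3), so solve 8x − 11 = −10: x = (−10 + 11)/8 = 1/8.

1/8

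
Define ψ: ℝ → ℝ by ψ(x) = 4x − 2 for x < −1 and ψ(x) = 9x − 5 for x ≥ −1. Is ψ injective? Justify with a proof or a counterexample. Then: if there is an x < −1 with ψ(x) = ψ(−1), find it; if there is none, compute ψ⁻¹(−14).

Both pieces are strictly increasing (slopes 4 and 9), so each is injective on its own interval.
The left piece maps (−∞, −1) onto (−∞, −6); the right piece maps [−1, ∞) onto [−14, ∞).
These images overlap. In particular ψ(−1) = −14 (right piece), and solving 4x − 2 = −14 on the left piece gives x = −3 < −1.
So ψ(−3) = ψ(−1) with −3 ≠ −1, and ψ is not injective. This x = −3 is the requested value below −1.

-3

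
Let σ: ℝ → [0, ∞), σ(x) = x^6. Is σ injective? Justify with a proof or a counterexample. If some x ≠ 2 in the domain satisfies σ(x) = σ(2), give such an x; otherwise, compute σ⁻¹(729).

σ(2) = 64 = (−2)^6 = σ(−2) (since 6 is even), with 2 ≠ −2. So σ is not injective.
For the follow-up, such an x exists: taking x = −2 ∈ ℝ gives σ(−2) = 64 = σ(2) with −2 ≠ 2.

-2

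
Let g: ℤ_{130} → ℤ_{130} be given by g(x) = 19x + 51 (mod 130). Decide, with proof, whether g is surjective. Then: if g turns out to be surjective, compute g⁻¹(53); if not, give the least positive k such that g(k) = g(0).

Recall that g is surjective if every y in the codomain equals g(x) for some x in the domain.
Since gcd(19, 130) = 1, 19 is invertible modulo 130. Euclid's algorithm: 130 = 6·19 + 16, 19 = 1·16 + 3, 16 = 5·3 + 1; back-substituting gives 1 = 89·19 − 13·130, so 19⁻¹ ≡ 89 (mod 130).
For any y ∈ ℤ_{130}, x = 89(y − 51) mod 130 satisfies g(x) = 19·89(y − 51) + 51 ≡ y (since 19·89 ≡ 1 mod 130). So every y has a preimage.
Therefore g is surjective.
Since g is surjective, we compute g⁻¹(53): solve 19x + 51 ≡ 53 (mod 130), i.e. 19x ≡ 2 (mod 130).
Multiplying by 19⁻¹ = 89 gives x ≡ 89·2 = 178 = 1·130 + 48 ≡ 48 (mod 130).
Check: g(48) = 19·48 + 51 = 963 = 7·130 + 53 ≡ 53 (mod 130).

48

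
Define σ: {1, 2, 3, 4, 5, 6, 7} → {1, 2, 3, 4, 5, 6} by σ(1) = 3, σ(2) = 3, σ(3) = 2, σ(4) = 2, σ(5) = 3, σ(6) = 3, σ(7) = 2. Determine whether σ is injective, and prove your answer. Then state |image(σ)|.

2

σ(1) = 3 = σ(2) with 1 ≠ 2, so σ is not injective.
The image of σ is {2, 3}, which has 2 elements.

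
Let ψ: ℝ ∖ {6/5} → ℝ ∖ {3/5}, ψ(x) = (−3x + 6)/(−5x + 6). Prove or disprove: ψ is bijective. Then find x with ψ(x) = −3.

4/3

Suppose ψ(u) = ψ(v). Cross-multiplying: (−3u + 6)(−5v + 6) = (−3v + 6)(−5u + 6).
Expanding both sides and cancelling the symmetric terms leaves 12·(u − v) = 0. Since 12 ≠ 0, u = v. Therefore ψ is injective.
For any y ≠ 3/5, solving y(−5x + 6) = −3x + 6 for x gives a well-defined x ≠ 6/5. So ψ is surjective.
Therefore ψ is bijective.
Solving ψ(x) = −3: cross-multiplying gives −3x + 6 = −3(−5x + 6), which rearranges to −18x = −24, so x = 4/3.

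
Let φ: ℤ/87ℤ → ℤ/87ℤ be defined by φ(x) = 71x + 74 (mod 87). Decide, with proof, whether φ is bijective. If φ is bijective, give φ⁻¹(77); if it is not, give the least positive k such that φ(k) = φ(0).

If φ(x_1) = φ(x_2), then 71x_1 ≡ 71x_2 (mod 87). Because gcd(71, 87) = 1, we may cancel 71 to get x_1 ≡ x_2 (mod 87).
We now compute 71⁻¹ mod 87 explicitly. Euclid's algorithm: 87 = 1·71 + 16, 71 = 4·16 + 7, 16 = 2·7 + 2, 7 = 3·2 + 1; back-substituting gives 1 = 38·71 − 31·87, so 71⁻¹ ≡ 38 (mod 87).
Then y ↦ 38(y − 74) is a two-sided inverse to φ, so every y ∈ ℤ/87ℤ has a preimage.
Thus φ is bijective.
Since φ is bijective, we compute φ⁻¹(77): solve 71x + 74 ≡ 77 (mod 87), i.e. 71x ≡ 3 (mod 87).
Multiplying by 71⁻¹ = 38 gives x ≡ 38·3 = 114 = 1·87 + 27 ≡ 27 (mod 87).
Check: φ(27) = 71·27 + 74 = 1991 = 22·87 + 77 ≡ 77 (mod 87).

27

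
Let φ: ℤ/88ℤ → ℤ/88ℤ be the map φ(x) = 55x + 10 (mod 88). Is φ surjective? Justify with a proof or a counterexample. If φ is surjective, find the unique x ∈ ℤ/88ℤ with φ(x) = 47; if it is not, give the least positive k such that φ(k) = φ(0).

Since gcd(55, 88) = 11, we have 55x ≡ 0 (mod 11) for all x, so φ(x) ≡ 10 (mod 11).
But 0 ≢ 10 (mod 11), so 0 ∈ ℤ/88ℤ has no preimage. So φ is not surjective.
Since φ is not surjective, we find the least positive k with φ(k) = φ(0): this means 55k ≡ 0 (mod 88), i.e. 88 ∣ 55k. Since gcd(55, 88) = 11, dividing through by 11 this holds exactly when 8 ∣ 5k, and as gcd(5, 8) = 1, exactly when 8 ∣ k.
The smallest positive such k is 8.

8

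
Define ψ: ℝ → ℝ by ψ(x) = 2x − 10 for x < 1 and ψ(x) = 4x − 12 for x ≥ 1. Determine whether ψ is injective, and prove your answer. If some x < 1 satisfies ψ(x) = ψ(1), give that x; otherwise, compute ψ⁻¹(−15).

-5/2

Both pieces are strictly increasing (slopes 2 and 4), so each is injective on its own interval.
The left piece maps (−∞, 1) onto (−∞, −8); the right piece maps [1, ∞) onto [−8, ∞).
These images are disjoint, so no value is attained by both pieces. Thus ψ is injective.
Because the two images are disjoint, no x < 1 has ψ(x) = ψ(1), so we compute ψ⁻¹(−15): −15 lies in (−∞, −8), so solve 2x − 10 = −15: x = (−15 + 10)/2 = −5/2.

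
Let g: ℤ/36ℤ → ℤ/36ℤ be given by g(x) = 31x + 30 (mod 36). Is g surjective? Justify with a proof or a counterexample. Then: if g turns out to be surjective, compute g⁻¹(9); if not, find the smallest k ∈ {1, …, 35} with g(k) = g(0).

33

Recall that g is surjective if every y in the codomain equals g(x) for some x in the domain.
Since gcd(31, 36) = 1, 31 is invertible modulo 36. Euclid's algorithm: 36 = 1·31 + 5, 31 = 6·5 + 1; back-substituting gives 1 = 7·31 − 6·36, so 31⁻¹ ≡ 7 (mod 36).
Then y ↦ 7(y − 30) is a two-sided inverse to g, so every y ∈ ℤ/36ℤ has a preimage.
Hence g is surjective.
Since g is surjective, we compute g⁻¹(9): solve 31x + 30 ≡ 9 (mod 36), i.e. 31x ≡ 15 (mod 36).
Multiplying by 31⁻¹ = 7 gives x ≡ 7·15 = 105 = 2·36 + 33 ≡ 33 (mod 36).
Check: g(33) = 31·33 + 30 = 1053 = 29·36 + 9 ≡ 9 (mod 36).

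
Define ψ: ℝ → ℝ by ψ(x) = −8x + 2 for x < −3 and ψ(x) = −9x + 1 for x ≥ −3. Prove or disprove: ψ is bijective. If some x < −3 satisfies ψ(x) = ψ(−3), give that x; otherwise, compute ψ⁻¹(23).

Both pieces are strictly decreasing (slopes −8 and −9), so each is injective on its own interval.
The left piece maps (−∞, −3) onto (26, ∞); the right piece maps [−3, ∞) onto (−∞, 28].
These images overlap. In particular ψ(−3) = 28 (right piece), and solving −8x + 2 = 28 on the left piece gives x = −13/4 < −3.
So ψ(−13/4) = ψ(−3) with −13/4 ≠ −3, and ψ is not injective, hence not bijective. This x = −13/4 is the requested value below −3.

-13/4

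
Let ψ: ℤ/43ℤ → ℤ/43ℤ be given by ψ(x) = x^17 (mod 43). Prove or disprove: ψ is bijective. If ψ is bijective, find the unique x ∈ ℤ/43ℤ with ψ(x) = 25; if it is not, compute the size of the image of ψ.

Since 43 is prime, the nonzero elements of ℤ/43ℤ form a cyclic group of order 42.
As gcd(17, 42) = 1, raising to the 17th power is a bijection on this group: if x_1^17 ≡ x_2^17 then (x_1x_2^{−1})^17 = 1, and the only element of order dividing gcd(17, 42) = 1 is 1, so x_1 = x_2.
With ψ(0) = 0 this makes ψ injective on all of ℤ/43ℤ, hence bijective (finite equal-size domain and codomain). In particular ψ is bijective.
Since ψ is bijective, we find the preimage of 25. The inverse of x ↦ x^17 on (ℤ/43ℤ)^× is x ↦ x^5, because 17·5 = 85 = 2·42 + 1 ≡ 1 (mod 42) and x^{42} = 1 for x ≠ 0 (Fermat). So ψ⁻¹(25) = 25^5 mod 43.
Repeated squaring mod 43: 25^1 ≡ 25, 25^2 ≡ 25² = 625 ≡ 23, 25^4 ≡ 23² = 529 ≡ 13. Since 5 = 4 + 1, 25^5 ≡ 13·25: 13·25 = 325 ≡ 24. So 25^5 ≡ 24 (mod 43).
Hence ψ⁻¹(25) = 24.

24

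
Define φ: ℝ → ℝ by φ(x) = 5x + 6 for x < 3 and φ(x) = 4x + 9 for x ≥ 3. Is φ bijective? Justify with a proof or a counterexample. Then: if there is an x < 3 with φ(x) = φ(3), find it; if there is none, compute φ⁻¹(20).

Both pieces are strictly increasing (slopes 5 and 4), so each is injective on its own interval.
The left piece maps (−∞, 3) onto (−∞, 21); the right piece maps [3, ∞) onto [21, ∞).
Since 21 = 21, the images partition ℝ: φ is injective and surjective, hence bijective.
Because the two images are disjoint, no x < 3 has φ(x) = φ(3), so we compute φ⁻¹(20): 20 lies in (−∞, 21), so solve 5x + 6 = 20: x = (20 − 6)/5 = 14/5.

14/5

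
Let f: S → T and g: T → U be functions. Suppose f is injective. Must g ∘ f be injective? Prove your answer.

No. Take S = T = U = {0, 1, 2}, f = identity (injective), and g(x) = 0 for every x.
Then (g ∘ f)(0) = 0 = (g ∘ f)(2) with 0 ≠ 2, so g ∘ f is not injective.

not injective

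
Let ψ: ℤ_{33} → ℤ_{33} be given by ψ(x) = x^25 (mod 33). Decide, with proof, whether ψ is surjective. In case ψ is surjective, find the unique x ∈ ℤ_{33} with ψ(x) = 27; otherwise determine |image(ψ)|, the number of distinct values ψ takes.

9

ψ(1) = 1^25 = 1.
ψ(4): Repeated squaring mod 33: 4^1 ≡ 4, 4^2 ≡ 4² = 16, 4^4 ≡ 16² = 256 ≡ 25, 4^8 ≡ 25² = 625 ≡ 31, 4^16 ≡ 31² = 961 ≡ 4. Since 25 = 16 + 8 + 1, 4^25 ≡ 4·31·4: 4·31 = 124 ≡ 25, then 25·4 = 100 ≡ 1. So 4^25 ≡ 1 (mod 33).
So ψ(1) = ψ(4) = 1 while 1 ≠ 4, hence ψ is not injective.
A non-injective map from the 33-element set ℤ_{33} to itself takes at most 32 distinct values, so it cannot be surjective. So ψ is not surjective.
Since ψ is not surjective, we determine |image(ψ)|. Computing x^25 mod 33 for each x (by repeated squaring, reducing mod 33 at every step), the values ψ(0), ψ(1), …, ψ(32) are: 0, 1, 32, 12, 1, 23, 21, 10, 32, 12, 10, 11, 12, 10, 23, 12, 1, 32, 21, 10, 23, 21, 22, 23, 21, 1, 23, 12, 10, 32, 21, 1, 32.
The distinct values are {0, 1, 10, 11, 12, 21, 22, 23, 32}; there are 9 of them.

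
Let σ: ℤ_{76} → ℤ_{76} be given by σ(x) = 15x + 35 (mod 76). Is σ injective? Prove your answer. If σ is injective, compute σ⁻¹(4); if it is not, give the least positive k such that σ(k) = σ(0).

3

Suppose σ(u) = σ(v) in ℤ_{76}. Then 15u + 35 ≡ 15v + 35 (mod 76), so 15(u − v) ≡ 0 (mod 76).
Since gcd(15, 76) = 1, 15 is invertible modulo 76, hence u − v ≡ 0 (mod 76), i.e. u = v.
Hence σ is injective.
We now compute 15⁻¹ mod 76 explicitly. Euclid's algorithm: 76 = 5·15 + 1; back-substituting gives 1 = 71·15 − 14·76, so 15⁻¹ ≡ 71 (mod 76).
Since σ is injective, we compute σ⁻¹(4): solve 15x + 35 ≡ 4 (mod 76), i.e. 15x ≡ 45 (mod 76).
Multiplying by 15⁻¹ = 71 gives x ≡ 71·45 = 3195 = 42·76 + 3 ≡ 3 (mod 76).
Check: σ(3) = 15·3 + 35 = 80 = 1·76 + 4 ≡ 4 (mod 76).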